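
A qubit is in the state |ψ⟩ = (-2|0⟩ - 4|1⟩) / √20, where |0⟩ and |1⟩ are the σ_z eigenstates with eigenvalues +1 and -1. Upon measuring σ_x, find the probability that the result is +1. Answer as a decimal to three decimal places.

0.900

|+x⟩ = (|0⟩ + |1⟩)/√2, so ⟨+x|ψ⟩ = (-6) / (√2·√20).
P = |-6|² / 40 = 36/40.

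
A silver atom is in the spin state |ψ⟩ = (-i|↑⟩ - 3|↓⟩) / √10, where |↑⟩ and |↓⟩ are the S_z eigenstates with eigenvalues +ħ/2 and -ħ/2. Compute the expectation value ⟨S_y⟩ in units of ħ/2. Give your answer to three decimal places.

-0.600

⟨σ_y⟩ = 2 Im(a* b)/(|a|²+|b|²) with a = -i, b = -3.
a* b = -3i, so ⟨σ_y⟩ = -6/10.
⟨S_y⟩ = (ħ/2)·⟨σ_y⟩.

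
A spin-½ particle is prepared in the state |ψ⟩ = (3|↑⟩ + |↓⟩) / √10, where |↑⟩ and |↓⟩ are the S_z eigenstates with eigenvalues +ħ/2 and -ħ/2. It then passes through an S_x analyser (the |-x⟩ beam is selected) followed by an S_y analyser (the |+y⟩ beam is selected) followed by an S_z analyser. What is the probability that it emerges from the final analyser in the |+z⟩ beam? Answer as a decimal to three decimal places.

First analyser (S_x): P(|-x⟩) = |⟨-x|ψ⟩|² = 4/20.
After stage 1 the state is |-x⟩; P(|+y⟩) = |⟨+y|-x⟩|² = 1/2.
After stage 2 the state is |+y⟩; P(|+z⟩) = |⟨+z|+y⟩|² = 1/2.
Joint probability = 4/20 × 1/2 × 1/2 = 0.050.

0.050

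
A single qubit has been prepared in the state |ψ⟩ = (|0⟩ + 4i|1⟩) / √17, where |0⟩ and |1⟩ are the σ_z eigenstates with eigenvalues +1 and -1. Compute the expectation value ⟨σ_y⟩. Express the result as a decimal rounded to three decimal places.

⟨σ_y⟩ = 2 Im(a* b)/(|a|²+|b|²) with a = 1, b = 4i.
a* b = 4i, so ⟨σ_y⟩ = 8/17.

0.471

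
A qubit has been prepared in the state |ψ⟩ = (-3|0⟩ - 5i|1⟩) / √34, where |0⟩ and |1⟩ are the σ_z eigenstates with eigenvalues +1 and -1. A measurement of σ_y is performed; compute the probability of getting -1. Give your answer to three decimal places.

0.059

|-y⟩ = (|0⟩ - i|1⟩)/√2, so ⟨-y|ψ⟩ = (2) / (√2·√34).
P = |2|² / 68 = 4/68.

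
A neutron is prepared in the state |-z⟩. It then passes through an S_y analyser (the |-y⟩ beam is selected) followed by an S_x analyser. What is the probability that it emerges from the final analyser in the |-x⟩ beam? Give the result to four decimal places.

First analyser (S_y): from |-z⟩, P(|-y⟩) = 1/2.
After stage 1 the state is |-y⟩; P(|-x⟩) = |⟨-x|-y⟩|² = 1/2.
Joint probability = 1/2 × 1/2 = 0.2500.

0.2500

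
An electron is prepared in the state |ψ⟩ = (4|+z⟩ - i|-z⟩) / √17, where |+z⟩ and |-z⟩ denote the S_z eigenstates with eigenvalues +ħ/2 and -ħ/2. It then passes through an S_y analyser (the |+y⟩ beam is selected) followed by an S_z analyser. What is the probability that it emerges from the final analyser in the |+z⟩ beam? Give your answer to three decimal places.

First analyser (S_y): P(|+y⟩) = |⟨+y|ψ⟩|² = 9/34.
After stage 1 the state is |+y⟩; P(|+z⟩) = |⟨+z|+y⟩|² = 1/2.
Joint probability = 9/34 × 1/2 = 0.132.

0.132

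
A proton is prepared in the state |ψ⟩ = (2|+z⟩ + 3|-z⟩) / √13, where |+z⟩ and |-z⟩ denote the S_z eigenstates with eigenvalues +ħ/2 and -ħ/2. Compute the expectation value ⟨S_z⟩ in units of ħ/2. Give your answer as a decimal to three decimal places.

⟨σ_z⟩ = |a|² - |b|² divided by |a|²+|b|², with a, b the |+z⟩, |-z⟩ amplitudes.
= (4 - 9)/13 = -5/13.
⟨S_z⟩ = (ħ/2)·⟨σ_z⟩.

-0.385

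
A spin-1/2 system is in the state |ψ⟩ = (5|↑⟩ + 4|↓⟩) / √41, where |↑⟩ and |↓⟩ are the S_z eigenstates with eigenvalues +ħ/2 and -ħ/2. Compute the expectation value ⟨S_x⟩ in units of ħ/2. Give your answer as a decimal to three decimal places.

⟨σ_x⟩ = 2 Re(a* b)/(|a|²+|b|²) with a = 5, b = 4.
a* b = 20, so ⟨σ_x⟩ = 40/41.
⟨S_x⟩ = (ħ/2)·⟨σ_x⟩.

0.976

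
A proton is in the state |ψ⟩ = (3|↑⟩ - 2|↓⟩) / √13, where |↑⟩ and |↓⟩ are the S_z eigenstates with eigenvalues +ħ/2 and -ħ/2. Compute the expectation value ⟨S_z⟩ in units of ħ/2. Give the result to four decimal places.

0.3846

⟨σ_z⟩ = |a|² - |b|² divided by |a|²+|b|², with a, b the |↑⟩, |↓⟩ amplitudes.
= (9 - 4)/13 = 5/13.
⟨S_z⟩ = (ħ/2)·⟨σ_z⟩.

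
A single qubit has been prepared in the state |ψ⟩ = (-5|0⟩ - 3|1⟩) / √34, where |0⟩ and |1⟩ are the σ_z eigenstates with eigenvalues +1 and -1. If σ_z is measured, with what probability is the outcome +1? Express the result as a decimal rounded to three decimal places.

The +1 outcome corresponds to |0⟩. Its amplitude in |ψ⟩ is -5/√34.
P = |-5|² / 34 = 25/34.

0.735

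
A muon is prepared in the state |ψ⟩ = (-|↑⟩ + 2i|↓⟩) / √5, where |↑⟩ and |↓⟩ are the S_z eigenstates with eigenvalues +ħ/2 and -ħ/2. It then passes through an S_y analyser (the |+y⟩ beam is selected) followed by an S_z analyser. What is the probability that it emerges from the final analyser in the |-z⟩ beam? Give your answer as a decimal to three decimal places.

First analyser (S_y): P(|+y⟩) = |⟨+y|ψ⟩|² = 1/10.
After stage 1 the state is |+y⟩; P(|-z⟩) = |⟨-z|+y⟩|² = 1/2.
Joint probability = 1/10 × 1/2 = 0.050.

0.050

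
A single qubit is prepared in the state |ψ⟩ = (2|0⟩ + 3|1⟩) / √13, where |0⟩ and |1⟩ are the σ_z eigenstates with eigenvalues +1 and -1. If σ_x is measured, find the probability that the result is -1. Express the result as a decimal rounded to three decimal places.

0.038

|-x⟩ = (|0⟩ - |1⟩)/√2, so ⟨-x|ψ⟩ = (-1) / (√2·√13).
P = |-1|² / 26 = 1/26.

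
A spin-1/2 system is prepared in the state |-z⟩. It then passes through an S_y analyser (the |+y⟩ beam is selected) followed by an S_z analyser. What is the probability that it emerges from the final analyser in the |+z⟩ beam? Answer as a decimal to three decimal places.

First analyser (S_y): from |-z⟩, P(|+y⟩) = 1/2.
After stage 1 the state is |+y⟩; P(|+z⟩) = |⟨+z|+y⟩|² = 1/2.
Joint probability = 1/2 × 1/2 = 0.250.

0.250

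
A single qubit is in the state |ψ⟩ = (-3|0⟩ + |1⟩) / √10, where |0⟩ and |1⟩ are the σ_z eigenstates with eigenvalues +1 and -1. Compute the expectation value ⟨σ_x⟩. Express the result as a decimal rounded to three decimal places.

-0.600

⟨σ_x⟩ = 2 Re(a* b)/(|a|²+|b|²) with a = -3, b = 1.
a* b = -3, so ⟨σ_x⟩ = -6/10.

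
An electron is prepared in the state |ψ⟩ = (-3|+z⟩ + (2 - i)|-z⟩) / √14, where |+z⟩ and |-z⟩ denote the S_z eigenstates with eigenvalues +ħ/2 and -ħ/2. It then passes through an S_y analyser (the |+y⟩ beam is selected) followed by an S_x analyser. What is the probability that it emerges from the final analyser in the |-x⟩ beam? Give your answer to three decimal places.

0.357

First analyser (S_y): P(|+y⟩) = |⟨+y|ψ⟩|² = 20/28.
After stage 1 the state is |+y⟩; P(|-x⟩) = |⟨-x|+y⟩|² = 1/2.
Joint probability = 20/28 × 1/2 = 0.357.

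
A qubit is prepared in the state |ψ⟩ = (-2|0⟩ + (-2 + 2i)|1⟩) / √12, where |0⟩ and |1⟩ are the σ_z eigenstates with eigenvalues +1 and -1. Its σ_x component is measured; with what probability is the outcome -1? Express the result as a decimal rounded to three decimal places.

0.167

|-x⟩ = (|0⟩ - |1⟩)/√2, so ⟨-x|ψ⟩ = (-2i) / (√2·√12).
P = |-2i|² / 24 = 4/24.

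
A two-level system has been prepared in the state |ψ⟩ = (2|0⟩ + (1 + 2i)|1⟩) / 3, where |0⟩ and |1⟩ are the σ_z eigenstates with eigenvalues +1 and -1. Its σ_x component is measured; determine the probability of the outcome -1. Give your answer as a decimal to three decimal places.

0.278

|-x⟩ = (|0⟩ - |1⟩)/√2, so ⟨-x|ψ⟩ = (1 - 2i) / (√2·3).
P = |1 - 2i|² / 18 = 5/18.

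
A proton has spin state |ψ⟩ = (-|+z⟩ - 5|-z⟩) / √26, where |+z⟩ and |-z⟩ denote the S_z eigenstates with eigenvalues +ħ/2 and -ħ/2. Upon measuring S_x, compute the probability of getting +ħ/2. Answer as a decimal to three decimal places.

0.692

|+x⟩ = (|+z⟩ + |-z⟩)/√2, so ⟨+x|ψ⟩ = (-6) / (√2·√26).
P = |-6|² / 52 = 36/52.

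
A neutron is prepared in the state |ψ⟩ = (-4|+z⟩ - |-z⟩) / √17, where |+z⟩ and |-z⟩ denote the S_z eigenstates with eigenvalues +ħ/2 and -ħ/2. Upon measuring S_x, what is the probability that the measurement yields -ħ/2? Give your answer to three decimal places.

0.265

|-x⟩ = (|+z⟩ - |-z⟩)/√2, so ⟨-x|ψ⟩ = (-3) / (√2·√17).
P = |-3|² / 34 = 9/34.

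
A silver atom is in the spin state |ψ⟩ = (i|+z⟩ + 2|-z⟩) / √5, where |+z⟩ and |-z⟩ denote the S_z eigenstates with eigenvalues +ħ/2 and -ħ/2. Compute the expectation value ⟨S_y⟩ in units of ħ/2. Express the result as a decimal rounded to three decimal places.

-0.800

⟨σ_y⟩ = 2 Im(a* b)/(|a|²+|b|²) with a = i, b = 2.
a* b = -2i, so ⟨σ_y⟩ = -4/5.
⟨S_y⟩ = (ħ/2)·⟨σ_y⟩.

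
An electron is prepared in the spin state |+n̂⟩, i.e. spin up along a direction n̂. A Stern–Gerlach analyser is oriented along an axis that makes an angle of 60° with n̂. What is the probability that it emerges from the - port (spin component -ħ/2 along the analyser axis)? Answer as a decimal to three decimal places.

For spin-½, the probability of finding spin-up along an axis at angle θ to the initial spin direction is cos²(θ/2); spin-down is sin²(θ/2).
θ = 60°, so P = sin²(30°) ≈ 0.250.

0.250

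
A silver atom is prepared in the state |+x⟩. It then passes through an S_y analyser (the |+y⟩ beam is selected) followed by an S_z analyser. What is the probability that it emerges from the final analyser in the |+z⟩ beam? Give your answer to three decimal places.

0.250

First analyser (S_y): from |+x⟩, P(|+y⟩) = 1/2.
After stage 1 the state is |+y⟩; P(|+z⟩) = |⟨+z|+y⟩|² = 1/2.
Joint probability = 1/2 × 1/2 = 0.250.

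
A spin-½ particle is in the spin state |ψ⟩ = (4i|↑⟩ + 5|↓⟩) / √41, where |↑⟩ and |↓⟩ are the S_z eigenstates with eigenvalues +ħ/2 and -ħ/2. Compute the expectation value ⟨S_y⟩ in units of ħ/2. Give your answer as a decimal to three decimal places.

-0.976

⟨σ_y⟩ = 2 Im(a* b)/(|a|²+|b|²) with a = 4i, b = 5.
a* b = -20i, so ⟨σ_y⟩ = -40/41.
⟨S_y⟩ = (ħ/2)·⟨σ_y⟩.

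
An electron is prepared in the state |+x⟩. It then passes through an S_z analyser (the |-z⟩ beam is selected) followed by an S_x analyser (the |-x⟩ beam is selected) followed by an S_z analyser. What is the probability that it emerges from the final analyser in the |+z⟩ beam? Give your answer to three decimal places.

First analyser (S_z): from |+x⟩, P(|-z⟩) = 1/2.
After stage 1 the state is |-z⟩; P(|-x⟩) = |⟨-x|-z⟩|² = 1/2.
After stage 2 the state is |-x⟩; P(|+z⟩) = |⟨+z|-x⟩|² = 1/2.
Joint probability = 1/2 × 1/2 × 1/2 = 0.125.

0.125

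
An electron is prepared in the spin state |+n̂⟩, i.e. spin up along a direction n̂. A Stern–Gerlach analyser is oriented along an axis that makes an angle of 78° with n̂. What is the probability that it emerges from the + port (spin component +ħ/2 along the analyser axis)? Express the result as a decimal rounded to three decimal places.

For spin-½, the probability of finding spin-up along an axis at angle θ to the initial spin direction is cos²(θ/2); spin-down is sin²(θ/2).
θ = 78°, so P = cos²(39°) ≈ 0.604.

0.604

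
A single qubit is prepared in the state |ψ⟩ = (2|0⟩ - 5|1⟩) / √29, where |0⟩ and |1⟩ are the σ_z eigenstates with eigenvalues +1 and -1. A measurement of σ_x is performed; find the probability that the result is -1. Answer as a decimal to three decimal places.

0.845

|-x⟩ = (|0⟩ - |1⟩)/√2, so ⟨-x|ψ⟩ = (7) / (√2·√29).
P = |7|² / 58 = 49/58.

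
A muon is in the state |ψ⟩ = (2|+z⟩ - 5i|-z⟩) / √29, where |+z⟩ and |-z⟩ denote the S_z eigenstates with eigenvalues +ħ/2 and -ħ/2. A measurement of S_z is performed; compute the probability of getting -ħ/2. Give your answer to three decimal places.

The -ħ/2 outcome corresponds to |-z⟩. Its amplitude in |ψ⟩ is -5i/√29.
P = |-5i|² / 29 = 25/29.

0.862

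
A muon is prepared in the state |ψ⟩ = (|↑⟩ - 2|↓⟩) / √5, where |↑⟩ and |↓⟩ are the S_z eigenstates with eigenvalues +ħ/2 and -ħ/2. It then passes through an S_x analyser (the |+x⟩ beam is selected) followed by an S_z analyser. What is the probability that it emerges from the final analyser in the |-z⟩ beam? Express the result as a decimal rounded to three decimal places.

First analyser (S_x): P(|+x⟩) = |⟨+x|ψ⟩|² = 1/10.
After stage 1 the state is |+x⟩; P(|-z⟩) = |⟨-z|+x⟩|² = 1/2.
Joint probability = 1/10 × 1/2 = 0.050.

0.050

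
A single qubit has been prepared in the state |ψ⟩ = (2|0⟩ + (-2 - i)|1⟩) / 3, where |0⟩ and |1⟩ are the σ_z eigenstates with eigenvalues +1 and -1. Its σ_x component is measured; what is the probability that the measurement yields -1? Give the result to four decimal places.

|-x⟩ = (|0⟩ - |1⟩)/√2, so ⟨-x|ψ⟩ = (4 + i) / (√2·3).
P = |4 + i|² / 18 = 17/18.

0.9444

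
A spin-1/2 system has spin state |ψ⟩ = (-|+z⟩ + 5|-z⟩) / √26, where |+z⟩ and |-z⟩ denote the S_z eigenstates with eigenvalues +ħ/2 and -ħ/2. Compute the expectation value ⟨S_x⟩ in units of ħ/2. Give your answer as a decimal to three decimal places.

-0.385

⟨σ_x⟩ = 2 Re(a* b)/(|a|²+|b|²) with a = -1, b = 5.
a* b = -5, so ⟨σ_x⟩ = -10/26.
⟨S_x⟩ = (ħ/2)·⟨σ_x⟩.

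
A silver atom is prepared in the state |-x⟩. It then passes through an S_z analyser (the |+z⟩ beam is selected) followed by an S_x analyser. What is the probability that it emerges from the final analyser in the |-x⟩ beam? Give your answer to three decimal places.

First analyser (S_z): from |-x⟩, P(|+z⟩) = 1/2.
After stage 1 the state is |+z⟩; P(|-x⟩) = |⟨-x|+z⟩|² = 1/2.
Joint probability = 1/2 × 1/2 = 0.250.

0.250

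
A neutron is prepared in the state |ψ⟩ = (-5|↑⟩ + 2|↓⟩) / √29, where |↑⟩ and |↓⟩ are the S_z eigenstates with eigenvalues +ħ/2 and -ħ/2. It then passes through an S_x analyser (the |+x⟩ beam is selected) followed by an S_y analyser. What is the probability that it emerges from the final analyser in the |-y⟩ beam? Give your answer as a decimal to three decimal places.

0.078

First analyser (S_x): P(|+x⟩) = |⟨+x|ψ⟩|² = 9/58.
After stage 1 the state is |+x⟩; P(|-y⟩) = |⟨-y|+x⟩|² = 1/2.
Joint probability = 9/58 × 1/2 = 0.078.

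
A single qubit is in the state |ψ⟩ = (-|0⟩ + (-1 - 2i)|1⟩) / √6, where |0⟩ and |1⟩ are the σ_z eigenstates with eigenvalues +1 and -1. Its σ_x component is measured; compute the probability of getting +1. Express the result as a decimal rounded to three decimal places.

0.667

|+x⟩ = (|0⟩ + |1⟩)/√2, so ⟨+x|ψ⟩ = (-2 - 2i) / (√2·√6).
P = |-2 - 2i|² / 12 = 8/12.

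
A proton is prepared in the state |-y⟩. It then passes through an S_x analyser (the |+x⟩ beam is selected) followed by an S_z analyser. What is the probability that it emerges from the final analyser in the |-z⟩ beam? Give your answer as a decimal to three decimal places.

First analyser (S_x): from |-y⟩, P(|+x⟩) = 1/2.
After stage 1 the state is |+x⟩; P(|-z⟩) = |⟨-z|+x⟩|² = 1/2.
Joint probability = 1/2 × 1/2 = 0.250.

0.250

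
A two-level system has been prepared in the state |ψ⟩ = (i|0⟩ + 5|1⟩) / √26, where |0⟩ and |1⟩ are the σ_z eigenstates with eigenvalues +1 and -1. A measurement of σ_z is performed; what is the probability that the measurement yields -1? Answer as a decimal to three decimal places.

The -1 outcome corresponds to |1⟩. Its amplitude in |ψ⟩ is 5/√26.
P = |5|² / 26 = 25/26.

0.962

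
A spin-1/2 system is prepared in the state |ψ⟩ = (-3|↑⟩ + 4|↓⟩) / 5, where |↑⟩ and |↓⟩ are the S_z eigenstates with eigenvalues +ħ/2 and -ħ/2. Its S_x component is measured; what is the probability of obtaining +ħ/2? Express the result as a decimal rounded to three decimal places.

0.020

|+x⟩ = (|↑⟩ + |↓⟩)/√2, so ⟨+x|ψ⟩ = (1) / (√2·5).
P = |1|² / 50 = 1/50.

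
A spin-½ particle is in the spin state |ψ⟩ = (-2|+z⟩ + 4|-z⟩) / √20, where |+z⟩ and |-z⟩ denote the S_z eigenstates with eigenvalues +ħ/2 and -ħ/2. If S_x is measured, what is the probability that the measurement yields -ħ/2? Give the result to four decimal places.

|-x⟩ = (|+z⟩ - |-z⟩)/√2, so ⟨-x|ψ⟩ = (-6) / (√2·√20).
P = |-6|² / 40 = 36/40.

0.9000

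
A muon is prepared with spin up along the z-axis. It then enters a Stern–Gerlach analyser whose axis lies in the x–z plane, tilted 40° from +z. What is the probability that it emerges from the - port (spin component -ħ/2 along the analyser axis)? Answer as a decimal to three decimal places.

For spin-½, the probability of finding spin-up along an axis at angle θ to the initial spin direction is cos²(θ/2); spin-down is sin²(θ/2).
θ = 40°, so P = sin²(20°) ≈ 0.117.

0.117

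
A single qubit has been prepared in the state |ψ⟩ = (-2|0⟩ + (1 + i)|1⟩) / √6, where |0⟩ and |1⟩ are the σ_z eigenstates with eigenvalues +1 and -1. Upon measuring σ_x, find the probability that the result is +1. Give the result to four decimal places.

|+x⟩ = (|0⟩ + |1⟩)/√2, so ⟨+x|ψ⟩ = (-1 + i) / (√2·√6).
P = |-1 + i|² / 12 = 2/12.

0.1667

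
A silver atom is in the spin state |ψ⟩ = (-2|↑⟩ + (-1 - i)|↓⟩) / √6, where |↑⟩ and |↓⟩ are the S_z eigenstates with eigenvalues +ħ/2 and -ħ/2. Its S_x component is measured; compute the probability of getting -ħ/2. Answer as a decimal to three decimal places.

|-x⟩ = (|↑⟩ - |↓⟩)/√2, so ⟨-x|ψ⟩ = (-1 + i) / (√2·√6).
P = |-1 + i|² / 12 = 2/12.

0.167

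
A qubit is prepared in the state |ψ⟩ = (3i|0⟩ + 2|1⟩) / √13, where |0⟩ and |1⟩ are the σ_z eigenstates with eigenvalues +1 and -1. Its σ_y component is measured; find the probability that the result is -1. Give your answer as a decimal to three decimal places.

0.962

|-y⟩ = (|0⟩ - i|1⟩)/√2, so ⟨-y|ψ⟩ = (5i) / (√2·√13).
P = |5i|² / 26 = 25/26.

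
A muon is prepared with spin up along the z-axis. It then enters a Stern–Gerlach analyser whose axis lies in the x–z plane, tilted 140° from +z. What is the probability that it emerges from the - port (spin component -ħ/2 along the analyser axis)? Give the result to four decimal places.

0.8830

For spin-½, the probability of finding spin-up along an axis at angle θ to the initial spin direction is cos²(θ/2); spin-down is sin²(θ/2).
θ = 140°, so P = sin²(70°) ≈ 0.8830.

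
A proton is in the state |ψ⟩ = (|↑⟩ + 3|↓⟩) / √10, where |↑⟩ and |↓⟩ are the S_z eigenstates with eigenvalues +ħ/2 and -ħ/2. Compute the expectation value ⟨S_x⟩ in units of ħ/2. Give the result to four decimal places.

⟨σ_x⟩ = 2 Re(a* b)/(|a|²+|b|²) with a = 1, b = 3.
a* b = 3, so ⟨σ_x⟩ = 6/10.
⟨S_x⟩ = (ħ/2)·⟨σ_x⟩.

0.6000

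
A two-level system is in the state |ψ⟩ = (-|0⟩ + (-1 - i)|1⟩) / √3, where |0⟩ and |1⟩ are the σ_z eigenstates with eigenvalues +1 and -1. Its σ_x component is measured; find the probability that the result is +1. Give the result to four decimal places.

|+x⟩ = (|0⟩ + |1⟩)/√2, so ⟨+x|ψ⟩ = (-2 - i) / (√2·√3).
P = |-2 - i|² / 6 = 5/6.

0.8333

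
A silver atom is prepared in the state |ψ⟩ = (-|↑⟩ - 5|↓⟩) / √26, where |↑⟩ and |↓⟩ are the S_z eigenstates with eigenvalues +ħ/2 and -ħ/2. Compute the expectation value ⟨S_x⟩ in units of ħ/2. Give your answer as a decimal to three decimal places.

⟨σ_x⟩ = 2 Re(a* b)/(|a|²+|b|²) with a = -1, b = -5.
a* b = 5, so ⟨σ_x⟩ = 10/26.
⟨S_x⟩ = (ħ/2)·⟨σ_x⟩.

0.385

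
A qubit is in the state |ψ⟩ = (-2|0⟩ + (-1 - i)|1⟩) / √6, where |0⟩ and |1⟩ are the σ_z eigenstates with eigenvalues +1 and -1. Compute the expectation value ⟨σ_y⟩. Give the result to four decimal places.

0.6667

⟨σ_y⟩ = 2 Im(a* b)/(|a|²+|b|²) with a = -2, b = (-1 - i).
a* b = (2 + 2i), so ⟨σ_y⟩ = 4/6.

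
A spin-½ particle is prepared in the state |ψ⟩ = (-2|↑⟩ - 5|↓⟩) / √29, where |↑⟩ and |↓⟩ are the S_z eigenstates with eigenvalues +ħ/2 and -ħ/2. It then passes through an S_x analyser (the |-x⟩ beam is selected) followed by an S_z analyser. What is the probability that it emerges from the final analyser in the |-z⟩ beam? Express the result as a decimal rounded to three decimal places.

First analyser (S_x): P(|-x⟩) = |⟨-x|ψ⟩|² = 9/58.
After stage 1 the state is |-x⟩; P(|-z⟩) = |⟨-z|-x⟩|² = 1/2.
Joint probability = 9/58 × 1/2 = 0.078.

0.078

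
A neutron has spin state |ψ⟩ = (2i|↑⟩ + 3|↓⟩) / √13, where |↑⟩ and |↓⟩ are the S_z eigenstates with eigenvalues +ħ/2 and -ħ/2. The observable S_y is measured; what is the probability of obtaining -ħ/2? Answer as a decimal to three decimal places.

0.962

|-y⟩ = (|↑⟩ - i|↓⟩)/√2, so ⟨-y|ψ⟩ = (5i) / (√2·√13).
P = |5i|² / 26 = 25/26.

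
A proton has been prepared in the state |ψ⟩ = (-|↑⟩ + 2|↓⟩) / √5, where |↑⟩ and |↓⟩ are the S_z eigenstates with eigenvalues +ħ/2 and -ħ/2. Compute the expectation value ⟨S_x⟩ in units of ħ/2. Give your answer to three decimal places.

-0.800

⟨σ_x⟩ = 2 Re(a* b)/(|a|²+|b|²) with a = -1, b = 2.
a* b = -2, so ⟨σ_x⟩ = -4/5.
⟨S_x⟩ = (ħ/2)·⟨σ_x⟩.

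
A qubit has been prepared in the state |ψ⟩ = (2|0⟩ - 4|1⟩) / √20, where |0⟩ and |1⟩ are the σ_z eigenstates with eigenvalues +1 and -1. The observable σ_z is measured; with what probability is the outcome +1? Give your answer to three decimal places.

The +1 outcome corresponds to |0⟩. Its amplitude in |ψ⟩ is 2/√20.
P = |2|² / 20 = 4/20.

0.200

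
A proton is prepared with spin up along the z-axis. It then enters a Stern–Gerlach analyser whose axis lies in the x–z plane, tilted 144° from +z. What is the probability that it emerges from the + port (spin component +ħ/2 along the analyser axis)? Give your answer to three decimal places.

For spin-½, the probability of finding spin-up along an axis at angle θ to the initial spin direction is cos²(θ/2); spin-down is sin²(θ/2).
θ = 144°, so P = cos²(72°) ≈ 0.095.

0.095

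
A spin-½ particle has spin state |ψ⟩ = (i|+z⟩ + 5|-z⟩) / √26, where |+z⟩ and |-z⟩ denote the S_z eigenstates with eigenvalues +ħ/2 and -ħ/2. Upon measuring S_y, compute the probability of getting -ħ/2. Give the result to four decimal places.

0.6923

|-y⟩ = (|+z⟩ - i|-z⟩)/√2, so ⟨-y|ψ⟩ = (6i) / (√2·√26).
P = |6i|² / 52 = 36/52.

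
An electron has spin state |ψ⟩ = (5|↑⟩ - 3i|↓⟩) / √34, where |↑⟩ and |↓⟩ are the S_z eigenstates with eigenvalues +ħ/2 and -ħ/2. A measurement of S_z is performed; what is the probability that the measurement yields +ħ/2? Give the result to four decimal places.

The +ħ/2 outcome corresponds to |↑⟩. Its amplitude in |ψ⟩ is 5/√34.
P = |5|² / 34 = 25/34.

0.7353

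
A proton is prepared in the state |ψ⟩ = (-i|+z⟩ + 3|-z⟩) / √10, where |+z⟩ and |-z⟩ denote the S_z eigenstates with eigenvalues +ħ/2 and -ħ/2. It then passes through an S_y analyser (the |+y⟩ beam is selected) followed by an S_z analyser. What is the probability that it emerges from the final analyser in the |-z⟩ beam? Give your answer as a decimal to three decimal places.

0.400

First analyser (S_y): P(|+y⟩) = |⟨+y|ψ⟩|² = 16/20.
After stage 1 the state is |+y⟩; P(|-z⟩) = |⟨-z|+y⟩|² = 1/2.
Joint probability = 16/20 × 1/2 = 0.400.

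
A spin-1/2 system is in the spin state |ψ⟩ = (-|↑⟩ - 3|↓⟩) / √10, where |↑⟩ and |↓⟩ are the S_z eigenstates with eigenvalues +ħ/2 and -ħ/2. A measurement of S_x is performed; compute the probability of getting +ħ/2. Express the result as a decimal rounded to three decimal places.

0.800

|+x⟩ = (|↑⟩ + |↓⟩)/√2, so ⟨+x|ψ⟩ = (-4) / (√2·√10).
P = |-4|² / 20 = 16/20.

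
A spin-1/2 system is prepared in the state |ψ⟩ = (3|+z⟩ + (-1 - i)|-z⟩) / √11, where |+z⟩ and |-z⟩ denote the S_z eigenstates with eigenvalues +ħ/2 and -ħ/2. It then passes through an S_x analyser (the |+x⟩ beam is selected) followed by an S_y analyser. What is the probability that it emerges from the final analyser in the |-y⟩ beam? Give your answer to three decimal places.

First analyser (S_x): P(|+x⟩) = |⟨+x|ψ⟩|² = 5/22.
After stage 1 the state is |+x⟩; P(|-y⟩) = |⟨-y|+x⟩|² = 1/2.
Joint probability = 5/22 × 1/2 = 0.114.

0.114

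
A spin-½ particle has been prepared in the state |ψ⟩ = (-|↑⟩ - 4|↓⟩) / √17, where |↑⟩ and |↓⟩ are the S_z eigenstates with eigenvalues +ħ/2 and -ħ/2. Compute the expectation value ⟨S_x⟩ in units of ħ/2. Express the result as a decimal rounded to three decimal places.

0.471

⟨σ_x⟩ = 2 Re(a* b)/(|a|²+|b|²) with a = -1, b = -4.
a* b = 4, so ⟨σ_x⟩ = 8/17.
⟨S_x⟩ = (ħ/2)·⟨σ_x⟩.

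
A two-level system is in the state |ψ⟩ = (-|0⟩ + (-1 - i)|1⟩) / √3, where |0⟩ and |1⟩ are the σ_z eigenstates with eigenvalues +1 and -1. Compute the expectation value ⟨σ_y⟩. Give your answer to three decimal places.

0.667

⟨σ_y⟩ = 2 Im(a* b)/(|a|²+|b|²) with a = -1, b = (-1 - i).
a* b = (1 + i), so ⟨σ_y⟩ = 2/3.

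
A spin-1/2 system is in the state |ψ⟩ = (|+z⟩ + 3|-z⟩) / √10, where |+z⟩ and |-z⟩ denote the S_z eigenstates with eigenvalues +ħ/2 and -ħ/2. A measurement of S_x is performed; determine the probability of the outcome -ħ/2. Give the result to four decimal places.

0.2000

|-x⟩ = (|+z⟩ - |-z⟩)/√2, so ⟨-x|ψ⟩ = (-2) / (√2·√10).
P = |-2|² / 20 = 4/20.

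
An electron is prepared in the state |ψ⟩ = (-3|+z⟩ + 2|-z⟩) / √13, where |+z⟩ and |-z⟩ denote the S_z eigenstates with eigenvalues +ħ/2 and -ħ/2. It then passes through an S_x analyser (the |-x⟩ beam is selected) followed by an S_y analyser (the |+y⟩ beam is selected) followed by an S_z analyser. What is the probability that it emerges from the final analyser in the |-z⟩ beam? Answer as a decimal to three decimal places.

0.240

First analyser (S_x): P(|-x⟩) = |⟨-x|ψ⟩|² = 25/26.
After stage 1 the state is |-x⟩; P(|+y⟩) = |⟨+y|-x⟩|² = 1/2.
After stage 2 the state is |+y⟩; P(|-z⟩) = |⟨-z|+y⟩|² = 1/2.
Joint probability = 25/26 × 1/2 × 1/2 = 0.240.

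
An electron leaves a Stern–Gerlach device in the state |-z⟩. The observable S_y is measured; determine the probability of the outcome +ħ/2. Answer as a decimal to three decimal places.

In the S_z basis, |-z⟩ = |↓⟩ and |+y⟩ = (|↑⟩ + i|↓⟩)/√2.
|⟨+y|-z⟩|² = 1/2.

0.500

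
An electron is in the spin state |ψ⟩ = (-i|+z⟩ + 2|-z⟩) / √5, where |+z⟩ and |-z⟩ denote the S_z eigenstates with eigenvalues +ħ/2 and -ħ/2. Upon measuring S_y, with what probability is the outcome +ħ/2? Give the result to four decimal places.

|+y⟩ = (|+z⟩ + i|-z⟩)/√2, so ⟨+y|ψ⟩ = (-3i) / (√2·√5).
P = |-3i|² / 10 = 9/10.

0.9000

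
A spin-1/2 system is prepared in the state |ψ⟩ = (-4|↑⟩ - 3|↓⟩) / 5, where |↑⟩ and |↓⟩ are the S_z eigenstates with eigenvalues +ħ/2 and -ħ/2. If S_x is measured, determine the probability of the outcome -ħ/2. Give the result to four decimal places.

0.0200

|-x⟩ = (|↑⟩ - |↓⟩)/√2, so ⟨-x|ψ⟩ = (-1) / (√2·5).
P = |-1|² / 50 = 1/50.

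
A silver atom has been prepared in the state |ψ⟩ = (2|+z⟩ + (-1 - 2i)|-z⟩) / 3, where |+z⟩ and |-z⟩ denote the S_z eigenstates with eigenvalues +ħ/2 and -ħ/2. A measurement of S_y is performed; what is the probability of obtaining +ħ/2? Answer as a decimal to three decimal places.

|+y⟩ = (|+z⟩ + i|-z⟩)/√2, so ⟨+y|ψ⟩ = (i) / (√2·3).
P = |i|² / 18 = 1/18.

0.056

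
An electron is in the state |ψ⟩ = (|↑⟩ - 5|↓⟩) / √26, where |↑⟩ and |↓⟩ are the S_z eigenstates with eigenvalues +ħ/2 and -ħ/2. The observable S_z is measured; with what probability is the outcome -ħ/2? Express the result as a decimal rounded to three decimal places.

0.962

The -ħ/2 outcome corresponds to |↓⟩. Its amplitude in |ψ⟩ is -5/√26.
P = |-5|² / 26 = 25/26.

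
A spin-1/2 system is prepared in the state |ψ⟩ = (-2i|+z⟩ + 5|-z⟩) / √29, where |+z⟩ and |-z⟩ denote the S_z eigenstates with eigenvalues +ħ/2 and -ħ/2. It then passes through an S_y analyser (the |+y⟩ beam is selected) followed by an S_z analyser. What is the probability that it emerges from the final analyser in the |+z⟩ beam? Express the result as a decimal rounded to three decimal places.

0.422

First analyser (S_y): P(|+y⟩) = |⟨+y|ψ⟩|² = 49/58.
After stage 1 the state is |+y⟩; P(|+z⟩) = |⟨+z|+y⟩|² = 1/2.
Joint probability = 49/58 × 1/2 = 0.422.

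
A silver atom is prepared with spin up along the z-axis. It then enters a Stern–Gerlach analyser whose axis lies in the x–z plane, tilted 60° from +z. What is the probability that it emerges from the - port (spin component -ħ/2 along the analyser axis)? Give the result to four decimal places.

0.2500

For spin-½, the probability of finding spin-up along an axis at angle θ to the initial spin direction is cos²(θ/2); spin-down is sin²(θ/2).
θ = 60°, so P = sin²(30°) ≈ 0.2500.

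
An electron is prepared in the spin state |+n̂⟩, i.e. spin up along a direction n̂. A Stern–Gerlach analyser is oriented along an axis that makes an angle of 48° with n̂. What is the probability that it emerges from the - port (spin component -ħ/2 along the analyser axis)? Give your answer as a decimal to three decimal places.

For spin-½, the probability of finding spin-up along an axis at angle θ to the initial spin direction is cos²(θ/2); spin-down is sin²(θ/2).
θ = 48°, so P = sin²(24°) ≈ 0.165.

0.165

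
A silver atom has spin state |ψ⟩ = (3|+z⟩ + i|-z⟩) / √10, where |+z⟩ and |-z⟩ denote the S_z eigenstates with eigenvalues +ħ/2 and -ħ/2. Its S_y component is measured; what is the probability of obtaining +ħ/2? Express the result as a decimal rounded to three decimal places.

0.800

|+y⟩ = (|+z⟩ + i|-z⟩)/√2, so ⟨+y|ψ⟩ = (4) / (√2·√10).
P = |4|² / 20 = 16/20.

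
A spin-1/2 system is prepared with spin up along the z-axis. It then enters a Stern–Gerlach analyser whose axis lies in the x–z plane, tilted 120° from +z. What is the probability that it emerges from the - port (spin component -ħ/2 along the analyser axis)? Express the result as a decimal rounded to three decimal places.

0.750

For spin-½, the probability of finding spin-up along an axis at angle θ to the initial spin direction is cos²(θ/2); spin-down is sin²(θ/2).
θ = 120°, so P = sin²(60°) ≈ 0.750.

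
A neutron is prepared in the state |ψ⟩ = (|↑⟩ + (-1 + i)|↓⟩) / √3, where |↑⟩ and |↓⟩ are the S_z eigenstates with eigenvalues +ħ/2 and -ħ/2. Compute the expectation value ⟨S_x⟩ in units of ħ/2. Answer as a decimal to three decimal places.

-0.667

⟨σ_x⟩ = 2 Re(a* b)/(|a|²+|b|²) with a = 1, b = (-1 + i).
a* b = (-1 + i), so ⟨σ_x⟩ = -2/3.
⟨S_x⟩ = (ħ/2)·⟨σ_x⟩.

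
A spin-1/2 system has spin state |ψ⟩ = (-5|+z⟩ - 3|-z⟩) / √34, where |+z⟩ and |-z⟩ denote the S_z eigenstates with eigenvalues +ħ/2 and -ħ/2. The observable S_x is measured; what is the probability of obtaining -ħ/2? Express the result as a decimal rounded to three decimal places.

0.059

|-x⟩ = (|+z⟩ - |-z⟩)/√2, so ⟨-x|ψ⟩ = (-2) / (√2·√34).
P = |-2|² / 68 = 4/68.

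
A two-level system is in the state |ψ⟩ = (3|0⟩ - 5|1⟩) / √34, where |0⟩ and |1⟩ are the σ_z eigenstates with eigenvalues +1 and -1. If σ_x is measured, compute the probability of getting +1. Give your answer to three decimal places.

|+x⟩ = (|0⟩ + |1⟩)/√2, so ⟨+x|ψ⟩ = (-2) / (√2·√34).
P = |-2|² / 68 = 4/68.

0.059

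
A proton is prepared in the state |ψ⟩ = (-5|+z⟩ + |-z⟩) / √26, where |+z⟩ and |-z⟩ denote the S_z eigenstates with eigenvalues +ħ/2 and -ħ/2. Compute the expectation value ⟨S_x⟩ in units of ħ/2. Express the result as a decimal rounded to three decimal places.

⟨σ_x⟩ = 2 Re(a* b)/(|a|²+|b|²) with a = -5, b = 1.
a* b = -5, so ⟨σ_x⟩ = -10/26.
⟨S_x⟩ = (ħ/2)·⟨σ_x⟩.

-0.385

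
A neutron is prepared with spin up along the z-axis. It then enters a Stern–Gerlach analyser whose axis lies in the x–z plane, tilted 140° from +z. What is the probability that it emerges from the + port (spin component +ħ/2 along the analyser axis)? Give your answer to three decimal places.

For spin-½, the probability of finding spin-up along an axis at angle θ to the initial spin direction is cos²(θ/2); spin-down is sin²(θ/2).
θ = 140°, so P = cos²(70°) ≈ 0.117.

0.117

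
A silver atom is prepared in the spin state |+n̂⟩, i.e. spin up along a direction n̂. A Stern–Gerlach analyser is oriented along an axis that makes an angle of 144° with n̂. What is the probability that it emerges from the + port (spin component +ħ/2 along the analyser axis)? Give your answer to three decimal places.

For spin-½, the probability of finding spin-up along an axis at angle θ to the initial spin direction is cos²(θ/2); spin-down is sin²(θ/2).
θ = 144°, so P = cos²(72°) ≈ 0.095.

0.095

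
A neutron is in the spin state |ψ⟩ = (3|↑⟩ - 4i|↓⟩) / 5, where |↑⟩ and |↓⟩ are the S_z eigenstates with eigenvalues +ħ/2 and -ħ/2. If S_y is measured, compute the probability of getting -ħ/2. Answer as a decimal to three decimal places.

|-y⟩ = (|↑⟩ - i|↓⟩)/√2, so ⟨-y|ψ⟩ = (7) / (√2·5).
P = |7|² / 50 = 49/50.

0.980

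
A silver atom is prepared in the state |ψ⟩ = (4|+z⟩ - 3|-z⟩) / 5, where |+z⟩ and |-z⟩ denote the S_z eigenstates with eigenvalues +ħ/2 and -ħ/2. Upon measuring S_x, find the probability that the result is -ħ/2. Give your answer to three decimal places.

0.980

|-x⟩ = (|+z⟩ - |-z⟩)/√2, so ⟨-x|ψ⟩ = (7) / (√2·5).
P = |7|² / 50 = 49/50.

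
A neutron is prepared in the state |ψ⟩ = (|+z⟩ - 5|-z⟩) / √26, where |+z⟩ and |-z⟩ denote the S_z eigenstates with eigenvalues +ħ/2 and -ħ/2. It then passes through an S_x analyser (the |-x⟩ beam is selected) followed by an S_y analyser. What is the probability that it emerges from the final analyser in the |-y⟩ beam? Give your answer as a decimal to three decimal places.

First analyser (S_x): P(|-x⟩) = |⟨-x|ψ⟩|² = 36/52.
After stage 1 the state is |-x⟩; P(|-y⟩) = |⟨-y|-x⟩|² = 1/2.
Joint probability = 36/52 × 1/2 = 0.346.

0.346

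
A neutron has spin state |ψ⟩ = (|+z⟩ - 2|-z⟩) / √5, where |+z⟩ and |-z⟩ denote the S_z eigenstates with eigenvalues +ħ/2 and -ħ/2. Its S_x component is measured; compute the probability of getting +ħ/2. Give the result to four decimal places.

|+x⟩ = (|+z⟩ + |-z⟩)/√2, so ⟨+x|ψ⟩ = (-1) / (√2·√5).
P = |-1|² / 10 = 1/10.

0.1000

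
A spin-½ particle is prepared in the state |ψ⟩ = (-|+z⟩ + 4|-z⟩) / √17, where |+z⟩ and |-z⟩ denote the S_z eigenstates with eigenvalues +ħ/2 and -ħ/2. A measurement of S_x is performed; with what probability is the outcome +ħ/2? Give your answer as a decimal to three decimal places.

|+x⟩ = (|+z⟩ + |-z⟩)/√2, so ⟨+x|ψ⟩ = (3) / (√2·√17).
P = |3|² / 34 = 9/34.

0.265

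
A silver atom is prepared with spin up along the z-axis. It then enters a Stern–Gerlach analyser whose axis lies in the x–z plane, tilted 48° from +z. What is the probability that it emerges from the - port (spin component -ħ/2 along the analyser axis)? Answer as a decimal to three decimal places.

0.165

For spin-½, the probability of finding spin-up along an axis at angle θ to the initial spin direction is cos²(θ/2); spin-down is sin²(θ/2).
θ = 48°, so P = sin²(24°) ≈ 0.165.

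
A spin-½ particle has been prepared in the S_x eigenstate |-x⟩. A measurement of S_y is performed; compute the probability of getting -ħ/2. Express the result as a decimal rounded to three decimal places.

In the S_z basis, |-x⟩ = (|↑⟩ - |↓⟩)/√2 and |-y⟩ = (|↑⟩ - i|↓⟩)/√2.
|⟨-y|-x⟩|² = 1/2.

0.500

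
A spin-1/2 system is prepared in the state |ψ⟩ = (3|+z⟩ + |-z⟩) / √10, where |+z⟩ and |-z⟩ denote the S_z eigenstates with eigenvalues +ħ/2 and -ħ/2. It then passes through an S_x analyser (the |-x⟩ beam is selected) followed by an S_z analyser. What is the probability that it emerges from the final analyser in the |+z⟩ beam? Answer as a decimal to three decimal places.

First analyser (S_x): P(|-x⟩) = |⟨-x|ψ⟩|² = 4/20.
After stage 1 the state is |-x⟩; P(|+z⟩) = |⟨+z|-x⟩|² = 1/2.
Joint probability = 4/20 × 1/2 = 0.100.

0.100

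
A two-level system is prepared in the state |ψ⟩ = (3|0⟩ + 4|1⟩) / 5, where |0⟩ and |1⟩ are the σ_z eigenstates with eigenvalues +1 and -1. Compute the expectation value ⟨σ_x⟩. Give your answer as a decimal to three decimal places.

⟨σ_x⟩ = 2 Re(a* b)/(|a|²+|b|²) with a = 3, b = 4.
a* b = 12, so ⟨σ_x⟩ = 24/25.

0.960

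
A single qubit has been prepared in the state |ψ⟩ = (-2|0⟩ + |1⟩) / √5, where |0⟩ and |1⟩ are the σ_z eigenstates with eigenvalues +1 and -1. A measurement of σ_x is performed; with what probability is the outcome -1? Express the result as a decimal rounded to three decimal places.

|-x⟩ = (|0⟩ - |1⟩)/√2, so ⟨-x|ψ⟩ = (-3) / (√2·√5).
P = |-3|² / 10 = 9/10.

0.900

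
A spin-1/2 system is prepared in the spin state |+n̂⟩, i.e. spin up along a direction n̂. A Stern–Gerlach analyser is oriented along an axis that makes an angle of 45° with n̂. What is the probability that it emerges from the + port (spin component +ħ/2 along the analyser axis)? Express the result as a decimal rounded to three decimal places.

0.854

For spin-½, the probability of finding spin-up along an axis at angle θ to the initial spin direction is cos²(θ/2); spin-down is sin²(θ/2).
θ = 45°, so P = cos²(22.5°) ≈ 0.854.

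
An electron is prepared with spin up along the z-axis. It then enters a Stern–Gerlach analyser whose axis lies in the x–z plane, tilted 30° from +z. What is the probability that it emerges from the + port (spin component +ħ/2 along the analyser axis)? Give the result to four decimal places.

For spin-½, the probability of finding spin-up along an axis at angle θ to the initial spin direction is cos²(θ/2); spin-down is sin²(θ/2).
θ = 30°, so P = cos²(15°) ≈ 0.9330.

0.9330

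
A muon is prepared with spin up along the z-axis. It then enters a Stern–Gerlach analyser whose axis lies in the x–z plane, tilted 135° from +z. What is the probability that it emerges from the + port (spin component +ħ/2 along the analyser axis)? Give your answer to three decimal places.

For spin-½, the probability of finding spin-up along an axis at angle θ to the initial spin direction is cos²(θ/2); spin-down is sin²(θ/2).
θ = 135°, so P = cos²(67.5°) ≈ 0.146.

0.146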